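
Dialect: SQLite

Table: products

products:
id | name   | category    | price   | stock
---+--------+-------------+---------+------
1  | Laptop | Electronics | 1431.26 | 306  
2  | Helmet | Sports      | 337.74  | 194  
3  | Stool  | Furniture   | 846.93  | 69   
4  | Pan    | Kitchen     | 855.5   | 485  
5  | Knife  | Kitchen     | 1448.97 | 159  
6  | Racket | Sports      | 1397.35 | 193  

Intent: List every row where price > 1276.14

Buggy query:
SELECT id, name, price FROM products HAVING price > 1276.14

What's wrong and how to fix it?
Bug: This is a non-aggregate query (no GROUP BY, no aggregates), so in SQLite the HAVING clause is invalid here; a row-level condition belongs in WHERE

Fix: Use WHERE for row-level filtering

Corrected query:
SELECT id, name, price FROM products WHERE price > 1276.14

Result:
id | name   | price  
---+--------+--------
1  | Laptop | 1431.26
5  | Knife  | 1448.97
6  | Racket | 1397.35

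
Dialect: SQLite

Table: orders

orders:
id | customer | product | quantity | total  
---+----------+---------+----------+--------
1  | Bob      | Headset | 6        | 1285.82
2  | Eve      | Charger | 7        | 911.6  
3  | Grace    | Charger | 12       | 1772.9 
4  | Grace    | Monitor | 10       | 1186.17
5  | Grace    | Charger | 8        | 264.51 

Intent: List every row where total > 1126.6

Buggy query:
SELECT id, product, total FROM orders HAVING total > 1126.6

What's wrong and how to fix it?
Bug: HAVING filters the output of aggregation, but this query has no GROUP BY and no aggregate functions, so SQLite rejects it (HAVING clause on a non-aggregate query); the condition here is per row

Fix: Use WHERE for row-level filtering

Corrected query:
SELECT id, product, total FROM orders WHERE total > 1126.6

Result:
id | product | total  
---+---------+--------
1  | Headset | 1285.82
3  | Charger | 1772.9 
4  | Monitor | 1186.17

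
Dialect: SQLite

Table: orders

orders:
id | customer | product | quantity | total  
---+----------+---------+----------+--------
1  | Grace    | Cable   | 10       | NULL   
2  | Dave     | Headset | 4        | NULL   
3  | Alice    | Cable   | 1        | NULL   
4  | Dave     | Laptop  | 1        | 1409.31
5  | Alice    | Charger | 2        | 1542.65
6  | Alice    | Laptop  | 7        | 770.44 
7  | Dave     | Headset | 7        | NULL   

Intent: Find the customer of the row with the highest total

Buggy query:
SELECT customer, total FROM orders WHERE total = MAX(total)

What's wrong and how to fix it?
Bug: MAX(total) is an aggregate and cannot be used directly in WHERE

Fix: Use a subquery: WHERE total = (SELECT MAX(total) FROM orders)

Corrected query:
SELECT customer, total FROM orders WHERE total = (SELECT MAX(total) FROM orders)

Result:
customer | total  
---------+--------
Alice    | 1542.65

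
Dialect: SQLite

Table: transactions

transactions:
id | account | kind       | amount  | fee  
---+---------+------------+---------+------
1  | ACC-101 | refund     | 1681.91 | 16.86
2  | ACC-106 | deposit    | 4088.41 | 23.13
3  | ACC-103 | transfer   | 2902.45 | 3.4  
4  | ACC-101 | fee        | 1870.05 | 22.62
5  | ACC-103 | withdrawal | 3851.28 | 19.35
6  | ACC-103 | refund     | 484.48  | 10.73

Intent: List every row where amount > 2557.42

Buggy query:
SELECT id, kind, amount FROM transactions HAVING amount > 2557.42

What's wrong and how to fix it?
Bug: This is a non-aggregate query (no GROUP BY, no aggregates), so in SQLite the HAVING clause is invalid here; a row-level condition belongs in WHERE

Fix: Use WHERE for row-level filtering

Corrected query:
SELECT id, kind, amount FROM transactions WHERE amount > 2557.42

Result:
id | kind       | amount 
---+------------+--------
2  | deposit    | 4088.41
3  | transfer   | 2902.45
5  | withdrawal | 3851.28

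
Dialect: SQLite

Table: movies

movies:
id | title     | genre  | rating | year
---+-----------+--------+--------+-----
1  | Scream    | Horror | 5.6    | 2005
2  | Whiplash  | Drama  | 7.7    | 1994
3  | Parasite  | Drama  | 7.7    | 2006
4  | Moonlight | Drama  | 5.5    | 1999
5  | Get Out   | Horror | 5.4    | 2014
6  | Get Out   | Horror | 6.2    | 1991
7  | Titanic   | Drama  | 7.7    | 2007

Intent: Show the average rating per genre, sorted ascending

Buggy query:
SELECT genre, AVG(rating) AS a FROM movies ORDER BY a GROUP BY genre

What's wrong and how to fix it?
Bug: ORDER BY appears before GROUP BY; SQL clause order requires GROUP BY first

Fix: Reorder: SELECT … FROM … GROUP BY … ORDER BY …

Corrected query:
SELECT genre, AVG(rating) AS a FROM movies GROUP BY genre ORDER BY a

Result:
genre  | a       
-------+---------
Horror | 5.733333
Drama  | 7.15    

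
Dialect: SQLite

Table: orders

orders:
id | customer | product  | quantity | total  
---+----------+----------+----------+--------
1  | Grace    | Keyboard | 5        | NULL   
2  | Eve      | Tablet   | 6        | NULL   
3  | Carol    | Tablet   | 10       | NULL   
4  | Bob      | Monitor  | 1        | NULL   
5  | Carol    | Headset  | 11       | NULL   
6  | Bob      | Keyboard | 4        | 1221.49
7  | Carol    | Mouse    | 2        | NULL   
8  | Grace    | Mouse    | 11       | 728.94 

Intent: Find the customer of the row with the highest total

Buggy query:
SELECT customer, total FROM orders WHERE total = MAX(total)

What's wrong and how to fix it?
Bug: MAX(total) is an aggregate and cannot be used directly in WHERE

Fix: Use a subquery: WHERE total = (SELECT MAX(total) FROM orders)

Corrected query:
SELECT customer, total FROM orders WHERE total = (SELECT MAX(total) FROM orders)

Result:
customer | total  
---------+--------
Bob      | 1221.49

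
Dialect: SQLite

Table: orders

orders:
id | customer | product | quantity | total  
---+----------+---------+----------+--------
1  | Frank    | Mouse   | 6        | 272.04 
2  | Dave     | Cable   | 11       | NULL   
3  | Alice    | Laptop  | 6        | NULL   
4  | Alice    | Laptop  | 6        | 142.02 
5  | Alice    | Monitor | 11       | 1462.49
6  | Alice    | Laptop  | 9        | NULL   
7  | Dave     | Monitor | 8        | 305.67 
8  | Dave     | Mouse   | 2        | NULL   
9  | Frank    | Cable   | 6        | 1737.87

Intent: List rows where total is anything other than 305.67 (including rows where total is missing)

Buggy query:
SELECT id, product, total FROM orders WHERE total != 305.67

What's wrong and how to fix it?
Bug: 'total != 305.67' is unknown when total is NULL, so NULL rows are silently excluded

Fix: Add an explicit OR total IS NULL to include the missing-value rows

Corrected query:
SELECT id, product, total FROM orders WHERE total != 305.67 OR total IS NULL

Result:
id | product | total  
---+---------+--------
1  | Mouse   | 272.04 
2  | Cable   | NULL   
3  | Laptop  | NULL   
4  | Laptop  | 142.02 
5  | Monitor | 1462.49
6  | Laptop  | NULL   
8  | Mouse   | NULL   
9  | Cable   | 1737.87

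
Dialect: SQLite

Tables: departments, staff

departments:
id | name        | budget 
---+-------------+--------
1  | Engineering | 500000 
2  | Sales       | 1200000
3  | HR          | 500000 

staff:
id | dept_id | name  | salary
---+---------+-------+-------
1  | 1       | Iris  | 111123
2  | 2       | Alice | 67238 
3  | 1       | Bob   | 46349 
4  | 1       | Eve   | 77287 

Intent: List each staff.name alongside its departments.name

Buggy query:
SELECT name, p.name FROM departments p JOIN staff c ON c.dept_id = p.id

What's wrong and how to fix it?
Bug: 'name' exists in both joined tables, so the database can't tell which one is meant

Fix: Qualify the column with its table alias (c.name)

Corrected query:
SELECT c.name, p.name FROM departments p JOIN staff c ON c.dept_id = p.id

Result:
name  | name       
------+------------
Iris  | Engineering
Alice | Sales      
Bob   | Engineering
Eve   | Engineering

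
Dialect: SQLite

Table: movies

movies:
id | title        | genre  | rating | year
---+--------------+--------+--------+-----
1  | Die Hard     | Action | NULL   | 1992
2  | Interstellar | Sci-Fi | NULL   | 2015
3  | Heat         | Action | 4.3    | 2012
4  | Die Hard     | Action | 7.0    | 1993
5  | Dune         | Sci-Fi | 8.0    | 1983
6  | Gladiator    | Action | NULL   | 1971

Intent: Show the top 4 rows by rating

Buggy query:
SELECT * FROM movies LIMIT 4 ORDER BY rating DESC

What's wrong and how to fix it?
Bug: LIMIT must come after ORDER BY

Fix: Sort with ORDER BY, then apply LIMIT

Corrected query:
SELECT * FROM movies ORDER BY rating DESC LIMIT 4

Result:
id | title    | genre  | rating | year
---+----------+--------+--------+-----
5  | Dune     | Sci-Fi | 8      | 1983
4  | Die Hard | Action | 7      | 1993
3  | Heat     | Action | 4.3    | 2012
1  | Die Hard | Action | NULL   | 1992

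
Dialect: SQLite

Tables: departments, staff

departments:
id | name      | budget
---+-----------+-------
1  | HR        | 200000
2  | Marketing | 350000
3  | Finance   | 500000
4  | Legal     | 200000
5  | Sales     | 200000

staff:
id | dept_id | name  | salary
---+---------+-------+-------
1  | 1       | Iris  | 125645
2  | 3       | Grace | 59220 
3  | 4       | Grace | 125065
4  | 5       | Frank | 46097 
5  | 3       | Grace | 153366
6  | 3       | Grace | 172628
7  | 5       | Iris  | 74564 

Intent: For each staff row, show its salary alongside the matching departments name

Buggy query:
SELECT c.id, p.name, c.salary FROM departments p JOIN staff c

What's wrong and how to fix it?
Bug: Missing join condition: each staff row is matched to all departments rows instead of just its own

Fix: Add ON c.dept_id = p.id to the JOIN

Corrected query:
SELECT c.id, p.name, c.salary FROM departments p JOIN staff c ON c.dept_id = p.id

Result:
id | name    | salary
---+---------+-------
1  | HR      | 125645
2  | Finance | 59220 
3  | Legal   | 125065
4  | Sales   | 46097 
5  | Finance | 153366
6  | Finance | 172628
7  | Sales   | 74564 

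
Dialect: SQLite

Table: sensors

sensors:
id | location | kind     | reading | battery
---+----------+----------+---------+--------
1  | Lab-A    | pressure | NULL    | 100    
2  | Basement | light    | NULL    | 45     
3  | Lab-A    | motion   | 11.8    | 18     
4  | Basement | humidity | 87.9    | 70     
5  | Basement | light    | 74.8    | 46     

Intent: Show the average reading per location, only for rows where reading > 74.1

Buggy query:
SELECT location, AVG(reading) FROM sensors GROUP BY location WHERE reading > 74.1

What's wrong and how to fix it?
Bug: Row-level WHERE must come before GROUP BY in the clause order

Fix: Move the WHERE clause before GROUP BY

Corrected query:
SELECT location, AVG(reading) FROM sensors WHERE reading > 74.1 GROUP BY location

Result:
location | AVG(reading)
---------+-------------
Basement | 81.35       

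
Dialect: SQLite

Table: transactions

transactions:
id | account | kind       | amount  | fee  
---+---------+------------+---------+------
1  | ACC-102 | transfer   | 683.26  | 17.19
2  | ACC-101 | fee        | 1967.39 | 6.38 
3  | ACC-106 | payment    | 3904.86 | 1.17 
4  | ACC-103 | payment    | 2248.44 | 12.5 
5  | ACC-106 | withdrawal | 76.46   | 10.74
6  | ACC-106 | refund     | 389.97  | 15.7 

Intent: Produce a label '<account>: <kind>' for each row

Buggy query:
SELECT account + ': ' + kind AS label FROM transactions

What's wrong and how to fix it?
Bug: '+' is numeric addition; on text columns SQLite converts them to 0 instead of concatenating

Fix: Use the || operator for string concatenation

Corrected query:
SELECT account || ': ' || kind AS label FROM transactions

Result:
label              
-------------------
ACC-102: transfer  
ACC-101: fee       
ACC-106: payment   
ACC-103: payment   
ACC-106: withdrawal
ACC-106: refund    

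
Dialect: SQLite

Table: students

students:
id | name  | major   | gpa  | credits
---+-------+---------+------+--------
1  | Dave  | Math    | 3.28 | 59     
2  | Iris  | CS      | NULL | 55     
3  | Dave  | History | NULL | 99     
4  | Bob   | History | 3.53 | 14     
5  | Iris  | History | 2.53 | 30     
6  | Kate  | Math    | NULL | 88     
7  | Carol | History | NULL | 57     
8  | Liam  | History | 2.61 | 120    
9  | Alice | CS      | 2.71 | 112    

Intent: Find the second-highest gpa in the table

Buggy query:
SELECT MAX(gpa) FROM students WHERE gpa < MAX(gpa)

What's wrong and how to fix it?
Bug: The inner MAX is an aggregate inside WHERE, which is not allowed

Fix: Compute the overall MAX in a subquery, then take MAX of rows below it

Corrected query:
SELECT MAX(gpa) FROM students WHERE gpa < (SELECT MAX(gpa) FROM students)

Result:
MAX(gpa)
--------
3.28    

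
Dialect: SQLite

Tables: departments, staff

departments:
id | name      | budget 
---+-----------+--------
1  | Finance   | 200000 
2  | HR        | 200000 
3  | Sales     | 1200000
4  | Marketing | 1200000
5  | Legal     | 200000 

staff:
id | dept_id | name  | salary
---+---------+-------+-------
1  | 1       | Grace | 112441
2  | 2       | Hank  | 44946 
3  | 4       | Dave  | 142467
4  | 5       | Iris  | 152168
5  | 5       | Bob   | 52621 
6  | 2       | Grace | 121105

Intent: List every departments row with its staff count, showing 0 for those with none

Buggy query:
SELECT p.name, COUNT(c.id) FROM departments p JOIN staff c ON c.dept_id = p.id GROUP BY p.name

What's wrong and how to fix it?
Bug: An inner join excludes parents with zero children

Fix: Switch to LEFT JOIN to retain unmatched parent rows

Corrected query:
SELECT p.name, COUNT(c.id) FROM departments p LEFT JOIN staff c ON c.dept_id = p.id GROUP BY p.name

Result:
name      | COUNT(c.id)
----------+------------
Finance   | 1          
HR        | 2          
Legal     | 2          
Marketing | 1          
Sales     | 0          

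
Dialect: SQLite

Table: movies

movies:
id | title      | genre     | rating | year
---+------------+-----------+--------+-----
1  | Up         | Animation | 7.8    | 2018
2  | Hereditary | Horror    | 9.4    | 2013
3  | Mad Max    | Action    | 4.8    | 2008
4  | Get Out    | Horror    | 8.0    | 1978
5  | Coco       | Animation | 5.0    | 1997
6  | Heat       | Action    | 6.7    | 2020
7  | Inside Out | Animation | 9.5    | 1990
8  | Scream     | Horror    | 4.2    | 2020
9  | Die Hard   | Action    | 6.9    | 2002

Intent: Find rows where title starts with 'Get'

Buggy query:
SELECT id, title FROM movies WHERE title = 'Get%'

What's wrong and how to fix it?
Bug: Wildcards only work with LIKE; '=' treats '%' as a literal character

Fix: Use LIKE for wildcard pattern matching

Corrected query:
SELECT id, title FROM movies WHERE title LIKE 'Get%'

Result:
id | title  
---+--------
4  | Get Out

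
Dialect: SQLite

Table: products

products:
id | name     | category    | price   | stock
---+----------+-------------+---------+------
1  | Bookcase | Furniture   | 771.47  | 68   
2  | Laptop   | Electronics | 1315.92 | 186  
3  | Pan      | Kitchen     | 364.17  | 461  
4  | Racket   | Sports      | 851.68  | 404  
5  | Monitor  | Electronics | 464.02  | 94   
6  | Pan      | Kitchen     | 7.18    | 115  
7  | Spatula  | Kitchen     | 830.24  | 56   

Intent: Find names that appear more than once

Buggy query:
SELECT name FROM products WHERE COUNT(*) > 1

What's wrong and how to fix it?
Bug: COUNT(*) is an aggregate and cannot be used in WHERE

Fix: GROUP BY name, then filter groups with HAVING COUNT(*) > 1

Corrected query:
SELECT name FROM products GROUP BY name HAVING COUNT(*) > 1

Result:
name
----
Pan 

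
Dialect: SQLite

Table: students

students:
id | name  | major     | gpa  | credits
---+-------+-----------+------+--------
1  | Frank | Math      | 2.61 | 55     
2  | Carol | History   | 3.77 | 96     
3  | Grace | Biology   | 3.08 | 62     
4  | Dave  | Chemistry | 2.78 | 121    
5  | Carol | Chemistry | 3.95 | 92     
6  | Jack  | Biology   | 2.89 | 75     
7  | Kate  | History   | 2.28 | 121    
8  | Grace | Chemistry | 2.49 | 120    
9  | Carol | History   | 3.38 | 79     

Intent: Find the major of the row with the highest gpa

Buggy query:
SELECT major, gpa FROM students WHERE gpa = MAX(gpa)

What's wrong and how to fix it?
Bug: MAX(gpa) is an aggregate and cannot be used directly in WHERE

Fix: Wrap MAX in a scalar subquery so WHERE compares against a single value

Corrected query:
SELECT major, gpa FROM students WHERE gpa = (SELECT MAX(gpa) FROM students)

Result:
major     | gpa 
----------+-----
Chemistry | 3.95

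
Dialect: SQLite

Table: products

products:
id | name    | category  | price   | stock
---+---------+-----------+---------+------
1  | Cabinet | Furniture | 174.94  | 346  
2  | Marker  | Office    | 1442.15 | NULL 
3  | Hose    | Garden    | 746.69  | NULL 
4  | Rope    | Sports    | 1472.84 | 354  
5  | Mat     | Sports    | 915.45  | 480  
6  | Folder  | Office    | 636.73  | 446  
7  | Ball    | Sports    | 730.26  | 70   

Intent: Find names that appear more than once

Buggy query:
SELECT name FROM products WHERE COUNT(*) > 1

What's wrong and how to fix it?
Bug: WHERE can't reference COUNT(*); aggregates are computed after WHERE

Fix: Group first, then use HAVING for the count condition

Corrected query:
SELECT name FROM products GROUP BY name HAVING COUNT(*) > 1

Result:
(no rows)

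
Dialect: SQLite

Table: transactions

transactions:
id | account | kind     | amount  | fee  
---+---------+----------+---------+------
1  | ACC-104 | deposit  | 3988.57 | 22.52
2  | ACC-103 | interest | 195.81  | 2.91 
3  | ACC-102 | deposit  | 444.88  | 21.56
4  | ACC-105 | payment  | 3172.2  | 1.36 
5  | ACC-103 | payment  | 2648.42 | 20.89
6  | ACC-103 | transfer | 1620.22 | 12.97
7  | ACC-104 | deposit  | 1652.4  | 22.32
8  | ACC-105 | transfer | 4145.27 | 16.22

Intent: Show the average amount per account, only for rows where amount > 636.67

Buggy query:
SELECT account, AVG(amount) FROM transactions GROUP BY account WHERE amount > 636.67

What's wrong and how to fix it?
Bug: WHERE cannot follow GROUP BY

Fix: Move the WHERE clause before GROUP BY

Corrected query:
SELECT account, AVG(amount) FROM transactions WHERE amount > 636.67 GROUP BY account

Result:
account | AVG(amount)
--------+------------
ACC-103 | 2134.32    
ACC-104 | 2820.485   
ACC-105 | 3658.735   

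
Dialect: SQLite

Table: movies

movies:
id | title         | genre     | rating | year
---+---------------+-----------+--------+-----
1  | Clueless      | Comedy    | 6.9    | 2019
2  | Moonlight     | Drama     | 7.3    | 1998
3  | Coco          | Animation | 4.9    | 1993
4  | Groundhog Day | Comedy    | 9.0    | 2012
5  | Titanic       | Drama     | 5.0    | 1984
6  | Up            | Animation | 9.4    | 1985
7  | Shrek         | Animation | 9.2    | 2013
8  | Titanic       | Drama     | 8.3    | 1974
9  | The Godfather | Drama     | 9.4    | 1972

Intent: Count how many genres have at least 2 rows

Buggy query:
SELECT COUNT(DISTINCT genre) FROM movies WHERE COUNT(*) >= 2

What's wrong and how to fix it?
Bug: WHERE filters individual rows, not groups, so a group-level COUNT is invalid there

Fix: Group first with HAVING COUNT(*) >= 2, then COUNT the resulting groups

Corrected query:
SELECT COUNT(*) FROM (SELECT genre FROM movies GROUP BY genre HAVING COUNT(*) >= 2)

Result:
COUNT(*)
--------
3       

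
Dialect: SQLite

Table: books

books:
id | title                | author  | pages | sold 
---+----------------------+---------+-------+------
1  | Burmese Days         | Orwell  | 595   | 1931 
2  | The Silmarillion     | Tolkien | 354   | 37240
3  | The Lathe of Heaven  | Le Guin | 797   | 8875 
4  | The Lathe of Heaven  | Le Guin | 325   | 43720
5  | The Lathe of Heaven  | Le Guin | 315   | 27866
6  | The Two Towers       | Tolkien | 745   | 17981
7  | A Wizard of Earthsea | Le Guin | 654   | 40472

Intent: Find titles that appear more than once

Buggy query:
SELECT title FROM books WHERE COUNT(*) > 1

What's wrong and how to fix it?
Bug: WHERE can't reference COUNT(*); aggregates are computed after WHERE

Fix: Group first, then use HAVING for the count condition

Corrected query:
SELECT title FROM books GROUP BY title HAVING COUNT(*) > 1

Result:
title              
-------------------
The Lathe of Heaven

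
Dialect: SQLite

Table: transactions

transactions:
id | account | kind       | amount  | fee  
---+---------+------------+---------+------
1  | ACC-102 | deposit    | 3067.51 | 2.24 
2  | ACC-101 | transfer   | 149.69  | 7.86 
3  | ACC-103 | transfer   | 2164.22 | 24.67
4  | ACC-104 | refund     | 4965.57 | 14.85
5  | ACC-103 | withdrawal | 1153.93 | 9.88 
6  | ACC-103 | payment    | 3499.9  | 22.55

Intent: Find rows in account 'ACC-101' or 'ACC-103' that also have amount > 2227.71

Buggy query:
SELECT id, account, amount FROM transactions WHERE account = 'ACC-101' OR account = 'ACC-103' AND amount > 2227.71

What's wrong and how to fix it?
Bug: Without parentheses, AND is evaluated before OR, so the amount filter only applies to the 'ACC-103' branch

Fix: Group the OR with parentheses (or use IN), then AND the threshold

Corrected query:
SELECT id, account, amount FROM transactions WHERE (account = 'ACC-101' OR account = 'ACC-103') AND amount > 2227.71

Result:
id | account | amount
---+---------+-------
6  | ACC-103 | 3499.9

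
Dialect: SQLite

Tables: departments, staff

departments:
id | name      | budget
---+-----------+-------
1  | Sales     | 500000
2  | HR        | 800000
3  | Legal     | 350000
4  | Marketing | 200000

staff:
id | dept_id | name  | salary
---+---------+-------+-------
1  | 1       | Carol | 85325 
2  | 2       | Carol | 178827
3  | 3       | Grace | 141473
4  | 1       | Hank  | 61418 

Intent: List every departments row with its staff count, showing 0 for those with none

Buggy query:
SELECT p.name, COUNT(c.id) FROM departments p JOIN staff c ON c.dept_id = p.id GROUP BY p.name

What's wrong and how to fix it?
Bug: INNER JOIN drops departments rows that have no matching staff rows

Fix: Switch to LEFT JOIN to retain unmatched parent rows

Corrected query:
SELECT p.name, COUNT(c.id) FROM departments p LEFT JOIN staff c ON c.dept_id = p.id GROUP BY p.name

Result:
name      | COUNT(c.id)
----------+------------
HR        | 1          
Legal     | 1          
Marketing | 0          
Sales     | 2          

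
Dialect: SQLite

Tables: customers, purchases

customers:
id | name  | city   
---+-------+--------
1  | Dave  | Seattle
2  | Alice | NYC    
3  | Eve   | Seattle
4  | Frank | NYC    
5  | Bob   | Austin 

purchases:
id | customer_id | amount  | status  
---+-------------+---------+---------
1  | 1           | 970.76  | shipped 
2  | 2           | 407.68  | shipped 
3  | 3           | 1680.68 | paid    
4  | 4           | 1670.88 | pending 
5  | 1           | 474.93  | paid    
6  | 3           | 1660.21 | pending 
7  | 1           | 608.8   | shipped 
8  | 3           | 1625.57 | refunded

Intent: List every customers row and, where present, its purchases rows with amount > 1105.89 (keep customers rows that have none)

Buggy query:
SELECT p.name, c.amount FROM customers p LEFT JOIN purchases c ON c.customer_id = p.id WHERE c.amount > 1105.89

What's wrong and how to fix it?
Bug: Filtering c.amount in WHERE discards the NULL rows produced by LEFT JOIN, turning it into an inner join

Fix: Move the right-table condition into the ON clause so unmatched parents are kept

Corrected query:
SELECT p.name, c.amount FROM customers p LEFT JOIN purchases c ON c.customer_id = p.id AND c.amount > 1105.89

Result:
name  | amount 
------+--------
Dave  | NULL   
Alice | NULL   
Eve   | 1625.57
Eve   | 1660.21
Eve   | 1680.68
Frank | 1670.88
Bob   | NULL   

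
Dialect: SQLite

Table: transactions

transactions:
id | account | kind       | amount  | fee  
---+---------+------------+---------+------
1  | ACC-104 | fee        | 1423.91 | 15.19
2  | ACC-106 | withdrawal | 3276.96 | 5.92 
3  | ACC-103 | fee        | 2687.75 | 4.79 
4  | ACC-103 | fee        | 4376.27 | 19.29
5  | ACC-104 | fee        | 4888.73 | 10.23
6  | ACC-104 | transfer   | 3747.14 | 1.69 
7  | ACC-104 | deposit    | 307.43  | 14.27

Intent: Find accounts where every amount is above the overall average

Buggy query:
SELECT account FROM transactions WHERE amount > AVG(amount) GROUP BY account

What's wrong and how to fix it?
Bug: WHERE evaluates per row before aggregation, so AVG() is unavailable

Fix: Use a subquery for AVG and a HAVING MIN(...) filter so the condition holds for every row in the group

Corrected query:
SELECT account FROM transactions GROUP BY account HAVING MIN(amount) > (SELECT AVG(amount) FROM transactions)

Result:
account
-------
ACC-106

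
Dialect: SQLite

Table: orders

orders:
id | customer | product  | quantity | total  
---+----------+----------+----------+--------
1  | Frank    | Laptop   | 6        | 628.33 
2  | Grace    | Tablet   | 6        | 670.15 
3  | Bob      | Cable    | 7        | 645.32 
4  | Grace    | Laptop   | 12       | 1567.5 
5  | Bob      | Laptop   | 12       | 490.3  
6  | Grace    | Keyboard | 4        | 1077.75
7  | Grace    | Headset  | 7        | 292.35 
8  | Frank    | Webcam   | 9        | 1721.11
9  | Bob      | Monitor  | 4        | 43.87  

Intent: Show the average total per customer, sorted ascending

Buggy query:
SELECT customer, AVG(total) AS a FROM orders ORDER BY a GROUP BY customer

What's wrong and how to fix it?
Bug: ORDER BY appears before GROUP BY; SQL clause order requires GROUP BY first

Fix: Move ORDER BY to the end, after GROUP BY

Corrected query:
SELECT customer, AVG(total) AS a FROM orders GROUP BY customer ORDER BY a

Result:
customer | a         
---------+-----------
Bob      | 393.163333
Grace    | 901.9375  
Frank    | 1174.72   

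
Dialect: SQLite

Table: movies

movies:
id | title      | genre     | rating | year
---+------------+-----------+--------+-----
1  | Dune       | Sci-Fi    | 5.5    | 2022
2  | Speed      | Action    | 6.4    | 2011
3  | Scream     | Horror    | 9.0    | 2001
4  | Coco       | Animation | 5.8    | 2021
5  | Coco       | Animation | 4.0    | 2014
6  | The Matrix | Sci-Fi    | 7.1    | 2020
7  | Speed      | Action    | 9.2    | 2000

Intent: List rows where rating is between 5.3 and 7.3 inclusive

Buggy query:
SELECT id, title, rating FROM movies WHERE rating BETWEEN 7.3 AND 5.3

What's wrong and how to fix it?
Bug: The bounds are reversed; BETWEEN a AND b requires a <= b to match anything

Fix: Write BETWEEN 5.3 AND 7.3

Corrected query:
SELECT id, title, rating FROM movies WHERE rating BETWEEN 5.3 AND 7.3

Result:
id | title      | rating
---+------------+-------
1  | Dune       | 5.5   
2  | Speed      | 6.4   
4  | Coco       | 5.8   
6  | The Matrix | 7.1   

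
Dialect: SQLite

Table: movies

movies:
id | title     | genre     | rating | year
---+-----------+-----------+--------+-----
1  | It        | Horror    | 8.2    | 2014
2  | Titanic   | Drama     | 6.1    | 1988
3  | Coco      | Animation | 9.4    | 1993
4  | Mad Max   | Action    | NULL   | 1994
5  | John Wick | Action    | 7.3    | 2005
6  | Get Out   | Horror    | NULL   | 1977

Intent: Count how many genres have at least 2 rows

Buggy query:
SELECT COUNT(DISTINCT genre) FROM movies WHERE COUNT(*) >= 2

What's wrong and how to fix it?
Bug: COUNT(*) cannot appear in WHERE; the per-group count doesn't exist yet

Fix: Use a subquery that GROUPs and filters with HAVING, then count its rows

Corrected query:
SELECT COUNT(*) FROM (SELECT genre FROM movies GROUP BY genre HAVING COUNT(*) >= 2)

Result:
COUNT(*)
--------
2       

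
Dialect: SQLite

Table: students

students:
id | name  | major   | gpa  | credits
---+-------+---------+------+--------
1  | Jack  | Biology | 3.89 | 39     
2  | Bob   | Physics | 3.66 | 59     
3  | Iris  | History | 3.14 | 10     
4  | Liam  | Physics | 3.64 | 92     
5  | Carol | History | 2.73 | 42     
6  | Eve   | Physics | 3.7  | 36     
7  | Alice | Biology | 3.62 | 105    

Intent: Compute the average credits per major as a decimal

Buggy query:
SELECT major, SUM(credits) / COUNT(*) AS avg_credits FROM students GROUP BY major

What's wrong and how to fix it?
Bug: Both operands are integers, so '/' performs integer division and truncates

Fix: Cast one side to REAL so the division keeps the fractional part

Corrected query:
SELECT major, SUM(credits) * 1.0 / COUNT(*) AS avg_credits FROM students GROUP BY major

Result:
major   | avg_credits
--------+------------
Biology | 72         
History | 26         
Physics | 62.333333  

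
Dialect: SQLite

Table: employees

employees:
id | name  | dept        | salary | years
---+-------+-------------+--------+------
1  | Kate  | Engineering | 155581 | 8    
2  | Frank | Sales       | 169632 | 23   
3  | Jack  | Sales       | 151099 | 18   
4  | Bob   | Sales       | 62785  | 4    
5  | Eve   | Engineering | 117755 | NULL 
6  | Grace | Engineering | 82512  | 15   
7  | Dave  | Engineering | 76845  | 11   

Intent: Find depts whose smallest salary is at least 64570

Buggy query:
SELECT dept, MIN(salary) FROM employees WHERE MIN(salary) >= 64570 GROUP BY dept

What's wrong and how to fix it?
Bug: Aggregates like MIN are computed per group after WHERE runs

Fix: Use HAVING for the per-group MIN condition

Corrected query:
SELECT dept, MIN(salary) FROM employees GROUP BY dept HAVING MIN(salary) >= 64570

Result:
dept        | MIN(salary)
------------+------------
Engineering | 76845      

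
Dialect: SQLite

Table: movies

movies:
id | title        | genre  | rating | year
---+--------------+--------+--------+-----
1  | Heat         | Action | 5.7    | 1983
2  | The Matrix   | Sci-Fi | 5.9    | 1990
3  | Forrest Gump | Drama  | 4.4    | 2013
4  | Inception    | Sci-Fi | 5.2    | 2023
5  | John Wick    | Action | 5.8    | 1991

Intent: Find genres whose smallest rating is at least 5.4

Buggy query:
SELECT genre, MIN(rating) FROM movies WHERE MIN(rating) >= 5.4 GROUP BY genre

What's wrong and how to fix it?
Bug: Aggregates like MIN are computed per group after WHERE runs

Fix: Replace WHERE with HAVING after the GROUP BY

Corrected query:
SELECT genre, MIN(rating) FROM movies GROUP BY genre HAVING MIN(rating) >= 5.4

Result:
genre  | MIN(rating)
-------+------------
Action | 5.7        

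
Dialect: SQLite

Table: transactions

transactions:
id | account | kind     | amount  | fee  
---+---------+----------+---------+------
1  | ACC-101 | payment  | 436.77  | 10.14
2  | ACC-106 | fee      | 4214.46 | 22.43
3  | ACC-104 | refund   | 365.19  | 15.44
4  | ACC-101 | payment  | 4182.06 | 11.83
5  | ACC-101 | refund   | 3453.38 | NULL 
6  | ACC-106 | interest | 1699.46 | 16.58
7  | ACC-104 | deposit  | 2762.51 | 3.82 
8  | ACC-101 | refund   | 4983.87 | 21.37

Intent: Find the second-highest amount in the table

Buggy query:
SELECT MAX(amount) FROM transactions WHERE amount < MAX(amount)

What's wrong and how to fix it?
Bug: The inner MAX is an aggregate inside WHERE, which is not allowed

Fix: Put the inner MAX in a scalar subquery

Corrected query:
SELECT MAX(amount) FROM transactions WHERE amount < (SELECT MAX(amount) FROM transactions)

Result:
MAX(amount)
-----------
4214.46    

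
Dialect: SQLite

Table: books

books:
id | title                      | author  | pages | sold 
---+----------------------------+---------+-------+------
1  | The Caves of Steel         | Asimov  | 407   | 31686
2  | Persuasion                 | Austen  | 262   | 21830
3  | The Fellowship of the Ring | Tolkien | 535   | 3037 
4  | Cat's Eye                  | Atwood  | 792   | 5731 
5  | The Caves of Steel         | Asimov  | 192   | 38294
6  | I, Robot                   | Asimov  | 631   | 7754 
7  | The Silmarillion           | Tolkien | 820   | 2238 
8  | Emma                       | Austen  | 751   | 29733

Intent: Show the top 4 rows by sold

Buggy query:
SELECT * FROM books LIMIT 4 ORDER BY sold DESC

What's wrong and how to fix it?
Bug: LIMIT must come after ORDER BY

Fix: Swap the clauses: ORDER BY first, then LIMIT

Corrected query:
SELECT * FROM books ORDER BY sold DESC LIMIT 4

Result:
id | title              | author | pages | sold 
---+--------------------+--------+-------+------
5  | The Caves of Steel | Asimov | 192   | 38294
1  | The Caves of Steel | Asimov | 407   | 31686
8  | Emma               | Austen | 751   | 29733
2  | Persuasion         | Austen | 262   | 21830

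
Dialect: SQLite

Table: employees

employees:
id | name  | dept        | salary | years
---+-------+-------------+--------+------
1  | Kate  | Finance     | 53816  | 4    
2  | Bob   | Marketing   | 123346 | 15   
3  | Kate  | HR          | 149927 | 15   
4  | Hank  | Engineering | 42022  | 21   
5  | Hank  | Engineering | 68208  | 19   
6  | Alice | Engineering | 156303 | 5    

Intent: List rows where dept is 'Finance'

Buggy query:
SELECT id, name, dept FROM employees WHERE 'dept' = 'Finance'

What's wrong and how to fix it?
Bug: Single quotes denote string literals in SQL; the column name is being compared as a constant string

Fix: Remove the quotes around the column name (or use double quotes for an identifier)

Corrected query:
SELECT id, name, dept FROM employees WHERE dept = 'Finance'

Result:
id | name | dept   
---+------+--------
1  | Kate | Finance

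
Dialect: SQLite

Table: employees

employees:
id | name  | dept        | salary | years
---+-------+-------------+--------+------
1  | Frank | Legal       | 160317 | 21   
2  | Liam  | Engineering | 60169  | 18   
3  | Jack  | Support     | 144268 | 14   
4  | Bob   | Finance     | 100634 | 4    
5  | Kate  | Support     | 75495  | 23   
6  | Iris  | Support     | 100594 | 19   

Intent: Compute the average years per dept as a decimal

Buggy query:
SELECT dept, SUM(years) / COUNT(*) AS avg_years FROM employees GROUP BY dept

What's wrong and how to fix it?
Bug: SUM(years) and COUNT(*) are both integers; the division truncates the fractional part

Fix: Cast one side to REAL so the division keeps the fractional part

Corrected query:
SELECT dept, SUM(years) * 1.0 / COUNT(*) AS avg_years FROM employees GROUP BY dept

Result:
dept        | avg_years
------------+----------
Engineering | 18       
Finance     | 4        
Legal       | 21       
Support     | 18.666667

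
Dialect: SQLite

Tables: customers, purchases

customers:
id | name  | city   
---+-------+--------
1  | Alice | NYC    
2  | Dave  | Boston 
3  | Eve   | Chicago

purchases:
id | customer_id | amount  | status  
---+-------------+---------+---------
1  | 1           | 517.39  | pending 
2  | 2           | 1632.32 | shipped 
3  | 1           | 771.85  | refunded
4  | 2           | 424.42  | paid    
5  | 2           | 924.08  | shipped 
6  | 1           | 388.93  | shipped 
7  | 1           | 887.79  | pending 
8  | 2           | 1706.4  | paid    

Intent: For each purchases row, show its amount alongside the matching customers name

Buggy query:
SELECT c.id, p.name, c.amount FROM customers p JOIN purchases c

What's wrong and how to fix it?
Bug: JOIN with no ON clause produces a cartesian product; every purchases row pairs with every customers row

Fix: Specify the join condition linking the foreign key to the parent id

Corrected query:
SELECT c.id, p.name, c.amount FROM customers p JOIN purchases c ON c.customer_id = p.id

Result:
id | name  | amount 
---+-------+--------
1  | Alice | 517.39 
2  | Dave  | 1632.32
3  | Alice | 771.85 
4  | Dave  | 424.42 
5  | Dave  | 924.08 
6  | Alice | 388.93 
7  | Alice | 887.79 
8  | Dave  | 1706.4 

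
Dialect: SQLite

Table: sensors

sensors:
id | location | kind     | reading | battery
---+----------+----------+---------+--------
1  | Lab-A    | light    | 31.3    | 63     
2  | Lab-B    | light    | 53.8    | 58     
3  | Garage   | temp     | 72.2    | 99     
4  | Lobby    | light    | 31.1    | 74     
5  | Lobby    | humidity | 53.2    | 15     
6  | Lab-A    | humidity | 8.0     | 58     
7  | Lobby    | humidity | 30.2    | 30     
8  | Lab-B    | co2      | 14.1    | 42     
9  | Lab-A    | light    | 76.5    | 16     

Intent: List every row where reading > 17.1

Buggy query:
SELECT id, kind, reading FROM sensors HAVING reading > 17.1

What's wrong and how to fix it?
Bug: HAVING filters the output of aggregation, but this query has no GROUP BY and no aggregate functions, so SQLite rejects it (HAVING clause on a non-aggregate query); the condition here is per row

Fix: Use WHERE for row-level filtering

Corrected query:
SELECT id, kind, reading FROM sensors WHERE reading > 17.1

Result:
id | kind     | reading
---+----------+--------
1  | light    | 31.3   
2  | light    | 53.8   
3  | temp     | 72.2   
4  | light    | 31.1   
5  | humidity | 53.2   
7  | humidity | 30.2   
9  | light    | 76.5   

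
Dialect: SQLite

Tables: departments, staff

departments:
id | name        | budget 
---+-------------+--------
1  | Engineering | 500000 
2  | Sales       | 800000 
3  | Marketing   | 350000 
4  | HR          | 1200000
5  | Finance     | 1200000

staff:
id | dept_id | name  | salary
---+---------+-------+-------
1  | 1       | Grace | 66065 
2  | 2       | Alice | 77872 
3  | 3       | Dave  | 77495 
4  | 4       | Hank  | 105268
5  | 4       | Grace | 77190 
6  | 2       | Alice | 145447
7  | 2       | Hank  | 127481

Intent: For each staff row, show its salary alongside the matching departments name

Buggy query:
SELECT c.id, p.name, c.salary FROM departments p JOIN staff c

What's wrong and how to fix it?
Bug: JOIN with no ON clause produces a cartesian product; every staff row pairs with every departments row

Fix: Specify the join condition linking the foreign key to the parent id

Corrected query:
SELECT c.id, p.name, c.salary FROM departments p JOIN staff c ON c.dept_id = p.id

Result:
id | name        | salary
---+-------------+-------
1  | Engineering | 66065 
2  | Sales       | 77872 
3  | Marketing   | 77495 
4  | HR          | 105268
5  | HR          | 77190 
6  | Sales       | 145447
7  | Sales       | 127481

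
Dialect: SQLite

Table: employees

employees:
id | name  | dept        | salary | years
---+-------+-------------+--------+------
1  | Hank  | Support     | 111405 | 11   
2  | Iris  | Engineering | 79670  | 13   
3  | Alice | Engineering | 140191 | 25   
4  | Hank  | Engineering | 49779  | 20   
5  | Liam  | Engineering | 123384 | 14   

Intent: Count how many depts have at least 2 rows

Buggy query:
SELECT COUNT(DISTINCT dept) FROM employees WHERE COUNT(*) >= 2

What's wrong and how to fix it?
Bug: COUNT(*) cannot appear in WHERE; the per-group count doesn't exist yet

Fix: Use a subquery that GROUPs and filters with HAVING, then count its rows

Corrected query:
SELECT COUNT(*) FROM (SELECT dept FROM employees GROUP BY dept HAVING COUNT(*) >= 2)

Result:
COUNT(*)
--------
1       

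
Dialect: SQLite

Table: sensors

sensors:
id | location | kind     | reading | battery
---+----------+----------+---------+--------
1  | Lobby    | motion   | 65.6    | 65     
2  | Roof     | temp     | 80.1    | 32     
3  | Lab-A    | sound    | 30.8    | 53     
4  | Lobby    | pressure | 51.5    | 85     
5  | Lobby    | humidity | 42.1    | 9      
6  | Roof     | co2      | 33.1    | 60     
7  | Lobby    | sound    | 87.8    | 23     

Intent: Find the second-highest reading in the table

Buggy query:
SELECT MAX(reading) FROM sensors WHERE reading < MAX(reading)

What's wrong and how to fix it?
Bug: MAX(reading) on the right of the comparison is an aggregate-in-WHERE error

Fix: Put the inner MAX in a scalar subquery

Corrected query:
SELECT MAX(reading) FROM sensors WHERE reading < (SELECT MAX(reading) FROM sensors)

Result:
MAX(reading)
------------
80.1        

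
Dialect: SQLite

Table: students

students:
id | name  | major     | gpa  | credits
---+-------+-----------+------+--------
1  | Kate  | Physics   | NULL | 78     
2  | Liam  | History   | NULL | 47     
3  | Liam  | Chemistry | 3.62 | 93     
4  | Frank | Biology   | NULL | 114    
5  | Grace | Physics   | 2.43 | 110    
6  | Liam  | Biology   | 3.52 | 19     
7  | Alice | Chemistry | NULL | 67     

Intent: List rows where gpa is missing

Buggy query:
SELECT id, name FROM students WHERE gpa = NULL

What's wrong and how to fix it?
Bug: '= NULL' is always unknown in SQL three-valued logic, so no rows match

Fix: Replace '= NULL' with 'IS NULL'

Corrected query:
SELECT id, name FROM students WHERE gpa IS NULL

Result:
id | name 
---+------
1  | Kate 
2  | Liam 
4  | Frank
7  | Alice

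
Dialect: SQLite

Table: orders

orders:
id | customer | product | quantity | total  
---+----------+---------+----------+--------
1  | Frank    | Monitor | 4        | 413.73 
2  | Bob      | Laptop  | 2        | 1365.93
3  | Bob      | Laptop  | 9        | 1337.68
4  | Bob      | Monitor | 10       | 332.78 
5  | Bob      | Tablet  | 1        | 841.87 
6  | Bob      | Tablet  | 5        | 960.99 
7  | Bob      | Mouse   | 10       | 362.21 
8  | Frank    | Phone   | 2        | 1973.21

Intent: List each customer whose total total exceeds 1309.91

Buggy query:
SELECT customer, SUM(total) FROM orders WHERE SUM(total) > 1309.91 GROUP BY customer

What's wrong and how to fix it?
Bug: SUM(total) is an aggregate, but WHERE filters rows before aggregation

Fix: Use HAVING (which filters groups after aggregation) instead of WHERE

Corrected query:
SELECT customer, SUM(total) FROM orders GROUP BY customer HAVING SUM(total) > 1309.91

Result:
customer | SUM(total)
---------+-----------
Bob      | 5201.46   
Frank    | 2386.94   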